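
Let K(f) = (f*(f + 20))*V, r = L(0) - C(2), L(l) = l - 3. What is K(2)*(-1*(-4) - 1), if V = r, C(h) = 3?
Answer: -792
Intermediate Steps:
L(l) = -3 + l
r = -6 (r = (-3 + 0) - 1*3 = -3 - 3 = -6)
V = -6
K(f) = -6*f*(20 + f) (K(f) = (f*(f + 20))*(-6) = (f*(20 + f))*(-6) = -6*f*(20 + f))
K(2)*(-1*(-4) - 1) = (-6*2*(20 + 2))*(-1*(-4) - 1) = (-6*2*22)*(4 - 1) = -264*3 = -792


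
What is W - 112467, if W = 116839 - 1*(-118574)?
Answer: 122946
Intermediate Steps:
W = 235413 (W = 116839 + 118574 = 235413)
W - 112467 = 235413 - 112467 = 122946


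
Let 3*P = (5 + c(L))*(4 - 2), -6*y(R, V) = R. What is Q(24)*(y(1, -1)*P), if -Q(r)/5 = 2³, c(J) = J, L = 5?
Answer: 400/9 ≈ 44.444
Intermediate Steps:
y(R, V) = -R/6
Q(r) = -40 (Q(r) = -5*2³ = -5*8 = -40)
P = 20/3 (P = ((5 + 5)*(4 - 2))/3 = (10*2)/3 = (⅓)*20 = 20/3 ≈ 6.6667)
Q(24)*(y(1, -1)*P) = -40*(-⅙*1)*20/3 = -(-20)*20/(3*3) = -40*(-10/9) = 400/9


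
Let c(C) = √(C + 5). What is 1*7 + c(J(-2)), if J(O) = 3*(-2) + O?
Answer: 7 + I*√3 ≈ 7.0 + 1.732*I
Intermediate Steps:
J(O) = -6 + O
c(C) = √(5 + C)
1*7 + c(J(-2)) = 1*7 + √(5 + (-6 - 2)) = 7 + √(5 - 8) = 7 + √(-3) = 7 + I*√3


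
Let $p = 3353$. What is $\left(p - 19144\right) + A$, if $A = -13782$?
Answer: $-29573$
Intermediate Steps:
$\left(p - 19144\right) + A = \left(3353 - 19144\right) - 13782 = -15791 - 13782 = -29573$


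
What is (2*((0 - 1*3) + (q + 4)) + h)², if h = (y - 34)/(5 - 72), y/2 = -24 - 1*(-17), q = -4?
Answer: 125316/4489 ≈ 27.916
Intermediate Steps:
y = -14 (y = 2*(-24 - 1*(-17)) = 2*(-24 + 17) = 2*(-7) = -14)
h = 48/67 (h = (-14 - 34)/(5 - 72) = -48/(-67) = -48*(-1/67) = 48/67 ≈ 0.71642)
(2*((0 - 1*3) + (q + 4)) + h)² = (2*((0 - 1*3) + (-4 + 4)) + 48/67)² = (2*((0 - 3) + 0) + 48/67)² = (2*(-3 + 0) + 48/67)² = (2*(-3) + 48/67)² = (-6 + 48/67)² = (-354/67)² = 125316/4489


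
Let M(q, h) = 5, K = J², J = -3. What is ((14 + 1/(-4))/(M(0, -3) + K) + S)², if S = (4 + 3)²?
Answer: 7834401/3136 ≈ 2498.2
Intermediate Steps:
K = 9 (K = (-3)² = 9)
S = 49 (S = 7² = 49)
((14 + 1/(-4))/(M(0, -3) + K) + S)² = ((14 + 1/(-4))/(5 + 9) + 49)² = ((14 - ¼)/14 + 49)² = ((55/4)*(1/14) + 49)² = (55/56 + 49)² = (2799/56)² = 7834401/3136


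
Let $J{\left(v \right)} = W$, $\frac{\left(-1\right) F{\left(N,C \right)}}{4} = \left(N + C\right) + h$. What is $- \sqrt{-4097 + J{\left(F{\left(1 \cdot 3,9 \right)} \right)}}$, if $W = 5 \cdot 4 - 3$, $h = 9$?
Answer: $- 4 i \sqrt{255} \approx - 63.875 i$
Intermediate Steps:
$F{\left(N,C \right)} = -36 - 4 C - 4 N$ ($F{\left(N,C \right)} = - 4 \left(\left(N + C\right) + 9\right) = - 4 \left(\left(C + N\right) + 9\right) = - 4 \left(9 + C + N\right) = -36 - 4 C - 4 N$)
$W = 17$ ($W = 20 - 3 = 17$)
$J{\left(v \right)} = 17$
$- \sqrt{-4097 + J{\left(F{\left(1 \cdot 3,9 \right)} \right)}} = - \sqrt{-4097 + 17} = - \sqrt{-4080} = - 4 i \sqrt{255}$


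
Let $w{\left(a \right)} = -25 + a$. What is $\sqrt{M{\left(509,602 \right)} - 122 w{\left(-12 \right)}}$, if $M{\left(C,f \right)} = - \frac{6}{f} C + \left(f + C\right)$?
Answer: $\frac{\sqrt{509170998}}{301} \approx 74.966$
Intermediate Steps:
$M{\left(C,f \right)} = C + f - \frac{6 C}{f}$ ($M{\left(C,f \right)} = - \frac{6 C}{f} + \left(C + f\right) = C + f - \frac{6 C}{f}$)
$\sqrt{M{\left(509,602 \right)} - 122 w{\left(-12 \right)}} = \sqrt{\left(509 + 602 - \frac{3054}{602}\right) - 122 \left(-25 - 12\right)} = \sqrt{\left(509 + 602 - 3054 \cdot \frac{1}{602}\right) - -4514} = \sqrt{\left(509 + 602 - \frac{1527}{301}\right) + 4514} = \sqrt{\frac{332884}{301} + 4514} = \sqrt{\frac{1691598}{301}} = \frac{\sqrt{509170998}}{301}$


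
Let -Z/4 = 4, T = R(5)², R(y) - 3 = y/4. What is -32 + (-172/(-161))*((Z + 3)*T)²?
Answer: 606617379/10304 ≈ 58872.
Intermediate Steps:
R(y) = 3 + y/4
T = 289/16 (T = (3 + (¼)*5)² = (3 + 5/4)² = (17/4)² = 289/16 ≈ 18.063)
Z = -16 (Z = -4*4 = -16)
-32 + (-172/(-161))*((Z + 3)*T)² = -32 + (-172/(-161))*((-16 + 3)*(289/16))² = -32 + (-172*(-1/161))*(-13*289/16)² = -32 + 172*(-3757/16)²/161 = -32 + (172/161)*(14115049/256) = -32 + 606947107/10304 = 606617379/10304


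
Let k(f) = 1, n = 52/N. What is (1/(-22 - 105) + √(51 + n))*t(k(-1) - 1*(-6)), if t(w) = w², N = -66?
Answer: -49/127 + 49*√54681/33 ≈ 346.83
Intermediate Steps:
n = -26/33 (n = 52/(-66) = 52*(-1/66) = -26/33 ≈ -0.78788)
(1/(-22 - 105) + √(51 + n))*t(k(-1) - 1*(-6)) = (1/(-22 - 105) + √(51 - 26/33))*(1 - 1*(-6))² = (1/(-127) + √(1657/33))*(1 + 6)² = (-1/127 + √54681/33)*7² = (-1/127 + √54681/33)*49 = -49/127 + 49*√54681/33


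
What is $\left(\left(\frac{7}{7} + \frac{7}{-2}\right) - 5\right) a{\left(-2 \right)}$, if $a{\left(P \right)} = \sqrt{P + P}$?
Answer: $- 15 i \approx - 15.0 i$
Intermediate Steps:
$a{\left(P \right)} = \sqrt{2} \sqrt{P}$ ($a{\left(P \right)} = \sqrt{2 P} = \sqrt{2} \sqrt{P}$)
$\left(\left(\frac{7}{7} + \frac{7}{-2}\right) - 5\right) a{\left(-2 \right)} = \left(\left(\frac{7}{7} + \frac{7}{-2}\right) - 5\right) \sqrt{2} \sqrt{-2} = \left(\left(7 \cdot \frac{1}{7} + 7 \left(- \frac{1}{2}\right)\right) - 5\right) \sqrt{2} i \sqrt{2} = \left(\left(1 - \frac{7}{2}\right) - 5\right) 2 i = \left(- \frac{5}{2} - 5\right) 2 i = - \frac{15 \cdot 2 i}{2} = - 15 i$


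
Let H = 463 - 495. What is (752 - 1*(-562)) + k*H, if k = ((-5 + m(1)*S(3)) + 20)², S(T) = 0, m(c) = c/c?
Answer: -5886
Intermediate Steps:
m(c) = 1
H = -32
k = 225 (k = ((-5 + 1*0) + 20)² = ((-5 + 0) + 20)² = (-5 + 20)² = 15² = 225)
(752 - 1*(-562)) + k*H = (752 - 1*(-562)) + 225*(-32) = (752 + 562) - 7200 = 1314 - 7200 = -5886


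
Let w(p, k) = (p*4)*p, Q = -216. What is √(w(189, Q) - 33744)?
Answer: 2*√27285 ≈ 330.36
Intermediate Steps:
w(p, k) = 4*p² (w(p, k) = (4*p)*p = 4*p²)
√(w(189, Q) - 33744) = √(4*189² - 33744) = √(4*35721 - 33744) = √(142884 - 33744) = √109140 = 2*√27285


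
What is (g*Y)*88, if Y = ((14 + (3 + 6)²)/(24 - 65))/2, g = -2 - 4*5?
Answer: 91960/41 ≈ 2242.9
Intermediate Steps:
g = -22 (g = -2 - 20 = -22)
Y = -95/82 (Y = ((14 + 9²)/(-41))*(½) = ((14 + 81)*(-1/41))*(½) = (95*(-1/41))*(½) = -95/41*½ = -95/82 ≈ -1.1585)
(g*Y)*88 = -22*(-95/82)*88 = (1045/41)*88 = 91960/41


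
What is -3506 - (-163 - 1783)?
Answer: -1560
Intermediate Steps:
-3506 - (-163 - 1783) = -3506 - 1*(-1946) = -3506 + 1946 = -1560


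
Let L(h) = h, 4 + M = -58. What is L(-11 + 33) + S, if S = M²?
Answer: 3866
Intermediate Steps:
M = -62 (M = -4 - 58 = -62)
S = 3844 (S = (-62)² = 3844)
L(-11 + 33) + S = (-11 + 33) + 3844 = 22 + 3844 = 3866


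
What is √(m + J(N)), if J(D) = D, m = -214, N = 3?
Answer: I*√211 ≈ 14.526*I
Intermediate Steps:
√(m + J(N)) = √(-214 + 3) = √(-211) = I*√211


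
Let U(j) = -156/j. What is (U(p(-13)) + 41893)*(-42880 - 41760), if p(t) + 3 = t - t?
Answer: -3550224800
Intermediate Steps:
p(t) = -3 (p(t) = -3 + (t - t) = -3 + 0 = -3)
(U(p(-13)) + 41893)*(-42880 - 41760) = (-156/(-3) + 41893)*(-42880 - 41760) = (-156*(-⅓) + 41893)*(-84640) = (52 + 41893)*(-84640) = 41945*(-84640) = -3550224800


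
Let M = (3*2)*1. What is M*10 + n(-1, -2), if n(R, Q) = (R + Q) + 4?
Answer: 61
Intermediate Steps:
n(R, Q) = 4 + Q + R (n(R, Q) = (Q + R) + 4 = 4 + Q + R)
M = 6 (M = 6*1 = 6)
M*10 + n(-1, -2) = 6*10 + (4 - 2 - 1) = 60 + 1 = 61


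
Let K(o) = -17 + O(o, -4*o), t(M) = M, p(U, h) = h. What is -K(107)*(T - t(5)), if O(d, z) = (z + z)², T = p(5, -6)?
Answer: 8059909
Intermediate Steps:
T = -6
O(d, z) = 4*z² (O(d, z) = (2*z)² = 4*z²)
K(o) = -17 + 64*o² (K(o) = -17 + 4*(-4*o)² = -17 + 4*(16*o²) = -17 + 64*o²)
-K(107)*(T - t(5)) = -(-17 + 64*107²)*(-6 - 1*5) = -(-17 + 64*11449)*(-6 - 5) = -(-17 + 732736)*(-11) = -732719*(-11) = -1*(-8059909) = 8059909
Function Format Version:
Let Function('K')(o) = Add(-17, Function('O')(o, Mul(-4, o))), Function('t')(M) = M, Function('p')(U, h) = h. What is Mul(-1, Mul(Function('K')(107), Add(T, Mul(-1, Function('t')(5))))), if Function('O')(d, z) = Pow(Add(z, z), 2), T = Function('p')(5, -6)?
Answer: 8059909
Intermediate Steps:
T = -6
Function('O')(d, z) = Mul(4, Pow(z, 2)) (Function('O')(d, z) = Pow(Mul(2, z), 2) = Mul(4, Pow(z, 2)))
Function('K')(o) = Add(-17, Mul(64, Pow(o, 2))) (Function('K')(o) = Add(-17, Mul(4, Pow(Mul(-4, o), 2))) = Add(-17, Mul(4, Mul(16, Pow(o, 2)))) = Add(-17, Mul(64, Pow(o, 2))))
Mul(-1, Mul(Function('K')(107), Add(T, Mul(-1, Function('t')(5))))) = Mul(-1, Mul(Add(-17, Mul(64, Pow(107, 2))), Add(-6, Mul(-1, 5)))) = Mul(-1, Mul(Add(-17, Mul(64, 11449)), Add(-6, -5))) = Mul(-1, Mul(Add(-17, 732736), -11)) = Mul(-1, Mul(732719, -11)) = Mul(-1, -8059909) = 8059909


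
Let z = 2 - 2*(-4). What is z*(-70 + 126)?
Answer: 560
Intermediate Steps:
z = 10 (z = 2 + 8 = 10)
z*(-70 + 126) = 10*(-70 + 126) = 10*56 = 560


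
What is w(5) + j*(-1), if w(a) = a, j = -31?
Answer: 36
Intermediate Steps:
w(5) + j*(-1) = 5 - 31*(-1) = 5 + 31 = 36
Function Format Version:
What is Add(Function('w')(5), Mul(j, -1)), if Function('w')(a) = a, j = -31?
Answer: 36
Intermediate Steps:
Add(Function('w')(5), Mul(j, -1)) = Add(5, Mul(-31, -1)) = Add(5, 31) = 36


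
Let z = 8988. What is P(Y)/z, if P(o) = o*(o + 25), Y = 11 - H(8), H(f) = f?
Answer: 1/107 ≈ 0.0093458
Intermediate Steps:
Y = 3 (Y = 11 - 1*8 = 11 - 8 = 3)
P(o) = o*(25 + o)
P(Y)/z = (3*(25 + 3))/8988 = (3*28)*(1/8988) = 84*(1/8988) = 1/107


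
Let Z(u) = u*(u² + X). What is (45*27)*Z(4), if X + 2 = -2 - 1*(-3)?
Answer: 72900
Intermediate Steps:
X = -1 (X = -2 + (-2 - 1*(-3)) = -2 + (-2 + 3) = -2 + 1 = -1)
Z(u) = u*(-1 + u²) (Z(u) = u*(u² - 1) = u*(-1 + u²))
(45*27)*Z(4) = (45*27)*(4³ - 1*4) = 1215*(64 - 4) = 1215*60 = 72900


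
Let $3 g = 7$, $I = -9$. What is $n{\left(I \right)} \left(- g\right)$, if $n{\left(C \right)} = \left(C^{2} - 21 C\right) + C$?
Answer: $-609$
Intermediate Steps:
$g = \frac{7}{3}$ ($g = \frac{1}{3} \cdot 7 = \frac{7}{3} \approx 2.3333$)
$n{\left(C \right)} = C^{2} - 20 C$
$n{\left(I \right)} \left(- g\right) = - 9 \left(-20 - 9\right) \left(\left(-1\right) \frac{7}{3}\right) = \left(-9\right) \left(-29\right) \left(- \frac{7}{3}\right) = 261 \left(- \frac{7}{3}\right) = -609$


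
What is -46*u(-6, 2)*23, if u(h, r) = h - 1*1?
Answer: 7406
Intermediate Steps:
u(h, r) = -1 + h (u(h, r) = h - 1 = -1 + h)
-46*u(-6, 2)*23 = -46*(-1 - 6)*23 = -46*(-7)*23 = 322*23 = 7406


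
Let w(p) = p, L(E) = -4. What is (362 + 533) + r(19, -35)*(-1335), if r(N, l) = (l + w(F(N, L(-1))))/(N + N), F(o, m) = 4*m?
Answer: 102095/38 ≈ 2686.7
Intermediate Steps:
r(N, l) = (-16 + l)/(2*N) (r(N, l) = (l + 4*(-4))/(N + N) = (l - 16)/((2*N)) = (-16 + l)*(1/(2*N)) = (-16 + l)/(2*N))
(362 + 533) + r(19, -35)*(-1335) = (362 + 533) + ((1/2)*(-16 - 35)/19)*(-1335) = 895 + ((1/2)*(1/19)*(-51))*(-1335) = 895 - 51/38*(-1335) = 895 + 68085/38 = 102095/38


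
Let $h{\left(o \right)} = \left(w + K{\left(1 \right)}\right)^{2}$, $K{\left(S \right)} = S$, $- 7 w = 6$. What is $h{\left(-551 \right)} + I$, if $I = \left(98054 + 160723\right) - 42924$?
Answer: $\frac{10576798}{49} \approx 2.1585 \cdot 10^{5}$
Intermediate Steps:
$w = - \frac{6}{7}$ ($w = \left(- \frac{1}{7}\right) 6 = - \frac{6}{7} \approx -0.85714$)
$h{\left(o \right)} = \frac{1}{49}$ ($h{\left(o \right)} = \left(- \frac{6}{7} + 1\right)^{2} = \left(\frac{1}{7}\right)^{2} = \frac{1}{49}$)
$I = 215853$ ($I = 258777 - 42924 = 215853$)
$h{\left(-551 \right)} + I = \frac{1}{49} + 215853 = \frac{10576798}{49}$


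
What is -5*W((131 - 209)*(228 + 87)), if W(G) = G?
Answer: 122850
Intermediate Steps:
-5*W((131 - 209)*(228 + 87)) = -5*(131 - 209)*(228 + 87) = -(-390)*315 = -5*(-24570) = 122850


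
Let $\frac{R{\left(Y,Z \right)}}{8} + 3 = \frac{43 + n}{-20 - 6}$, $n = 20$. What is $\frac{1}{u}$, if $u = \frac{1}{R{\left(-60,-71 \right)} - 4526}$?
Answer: $- \frac{59402}{13} \approx -4569.4$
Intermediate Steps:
$R{\left(Y,Z \right)} = - \frac{564}{13}$ ($R{\left(Y,Z \right)} = -24 + 8 \frac{43 + 20}{-20 - 6} = -24 + 8 \frac{63}{-26} = -24 + 8 \cdot 63 \left(- \frac{1}{26}\right) = -24 + 8 \left(- \frac{63}{26}\right) = -24 - \frac{252}{13} = - \frac{564}{13}$)
$u = - \frac{13}{59402}$ ($u = \frac{1}{- \frac{564}{13} - 4526} = \frac{1}{- \frac{59402}{13}} = - \frac{13}{59402} \approx -0.00021885$)
$\frac{1}{u} = \frac{1}{- \frac{13}{59402}} = - \frac{59402}{13}$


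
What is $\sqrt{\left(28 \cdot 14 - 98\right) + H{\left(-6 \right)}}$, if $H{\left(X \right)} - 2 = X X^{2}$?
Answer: $4 \sqrt{5} \approx 8.9443$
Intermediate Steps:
$H{\left(X \right)} = 2 + X^{3}$ ($H{\left(X \right)} = 2 + X X^{2} = 2 + X^{3}$)
$\sqrt{\left(28 \cdot 14 - 98\right) + H{\left(-6 \right)}} = \sqrt{\left(28 \cdot 14 - 98\right) + \left(2 + \left(-6\right)^{3}\right)} = \sqrt{\left(392 - 98\right) + \left(2 - 216\right)} = \sqrt{294 - 214} = \sqrt{80} = 4 \sqrt{5}$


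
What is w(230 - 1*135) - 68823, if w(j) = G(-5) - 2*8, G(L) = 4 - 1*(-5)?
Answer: -68830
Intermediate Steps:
G(L) = 9 (G(L) = 4 + 5 = 9)
w(j) = -7 (w(j) = 9 - 2*8 = 9 - 16 = -7)
w(230 - 1*135) - 68823 = -7 - 68823 = -68830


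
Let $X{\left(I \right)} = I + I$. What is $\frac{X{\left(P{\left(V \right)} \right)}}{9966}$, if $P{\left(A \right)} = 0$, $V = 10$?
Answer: $0$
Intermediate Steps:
$X{\left(I \right)} = 2 I$
$\frac{X{\left(P{\left(V \right)} \right)}}{9966} = \frac{2 \cdot 0}{9966} = 0 \cdot \frac{1}{9966} = 0$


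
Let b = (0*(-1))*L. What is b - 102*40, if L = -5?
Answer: -4080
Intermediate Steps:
b = 0 (b = (0*(-1))*(-5) = 0*(-5) = 0)
b - 102*40 = 0 - 102*40 = 0 - 4080 = -4080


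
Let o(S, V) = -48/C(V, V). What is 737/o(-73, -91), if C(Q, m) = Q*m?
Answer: -6103097/48 ≈ -1.2715e+5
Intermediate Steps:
o(S, V) = -48/V²
737/o(-73, -91) = 737/((-48/(-91)²)) = 737/((-48*1/8281)) = 737/(-48/8281) = 737*(-8281/48) = -6103097/48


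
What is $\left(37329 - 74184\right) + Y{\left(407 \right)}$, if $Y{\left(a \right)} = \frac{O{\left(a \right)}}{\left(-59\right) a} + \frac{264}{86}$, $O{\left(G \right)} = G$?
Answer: $- \frac{93493390}{2537} \approx -36852.0$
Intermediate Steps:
$Y{\left(a \right)} = \frac{7745}{2537}$ ($Y{\left(a \right)} = \frac{a}{\left(-59\right) a} + \frac{264}{86} = a \left(- \frac{1}{59 a}\right) + 264 \cdot \frac{1}{86} = - \frac{1}{59} + \frac{132}{43} = \frac{7745}{2537}$)
$\left(37329 - 74184\right) + Y{\left(407 \right)} = \left(37329 - 74184\right) + \frac{7745}{2537} = -36855 + \frac{7745}{2537} = - \frac{93493390}{2537}$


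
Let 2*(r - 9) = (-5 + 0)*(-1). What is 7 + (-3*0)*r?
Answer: 7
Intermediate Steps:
r = 23/2 (r = 9 + ((-5 + 0)*(-1))/2 = 9 + (-5*(-1))/2 = 9 + (1/2)*5 = 9 + 5/2 = 23/2 ≈ 11.500)
7 + (-3*0)*r = 7 - 3*0*(23/2) = 7 + 0*(23/2) = 7 + 0 = 7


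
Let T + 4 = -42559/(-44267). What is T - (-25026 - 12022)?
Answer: 1639869307/44267 ≈ 37045.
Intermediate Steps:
T = -134509/44267 (T = -4 - 42559/(-44267) = -4 - 42559*(-1/44267) = -4 + 42559/44267 = -134509/44267 ≈ -3.0386)
T - (-25026 - 12022) = -134509/44267 - (-25026 - 12022) = -134509/44267 - 1*(-37048) = -134509/44267 + 37048 = 1639869307/44267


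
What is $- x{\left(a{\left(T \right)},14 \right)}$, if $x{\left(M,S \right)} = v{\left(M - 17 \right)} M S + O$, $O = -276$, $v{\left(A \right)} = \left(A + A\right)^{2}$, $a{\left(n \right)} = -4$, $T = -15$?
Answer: $99060$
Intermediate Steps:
$v{\left(A \right)} = 4 A^{2}$ ($v{\left(A \right)} = \left(2 A\right)^{2} = 4 A^{2}$)
$x{\left(M,S \right)} = -276 + 4 M S \left(-17 + M\right)^{2}$ ($x{\left(M,S \right)} = 4 \left(M - 17\right)^{2} M S - 276 = 4 \left(-17 + M\right)^{2} M S - 276 = 4 M \left(-17 + M\right)^{2} S - 276 = 4 M S \left(-17 + M\right)^{2} - 276 = -276 + 4 M S \left(-17 + M\right)^{2}$)
$- x{\left(a{\left(T \right)},14 \right)} = - (-276 + 4 \left(-4\right) 14 \left(-17 - 4\right)^{2}) = - (-276 + 4 \left(-4\right) 14 \left(-21\right)^{2}) = - (-276 + 4 \left(-4\right) 14 \cdot 441) = - (-276 - 98784) = \left(-1\right) \left(-99060\right) = 99060$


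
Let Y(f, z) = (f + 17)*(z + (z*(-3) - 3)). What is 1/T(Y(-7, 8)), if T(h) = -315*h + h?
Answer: 1/59660 ≈ 1.6762e-5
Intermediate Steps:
Y(f, z) = (-3 - 2*z)*(17 + f) (Y(f, z) = (17 + f)*(z + (-3*z - 3)) = (17 + f)*(z + (-3 - 3*z)) = (17 + f)*(-3 - 2*z) = (-3 - 2*z)*(17 + f))
T(h) = -314*h
1/T(Y(-7, 8)) = 1/(-314*(-51 - 34*8 - 3*(-7) - 2*(-7)*8)) = 1/(-314*(-51 - 272 + 21 + 112)) = 1/(-314*(-190)) = 1/59660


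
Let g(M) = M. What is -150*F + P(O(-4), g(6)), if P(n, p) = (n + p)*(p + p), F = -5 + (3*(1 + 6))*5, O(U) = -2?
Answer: -14952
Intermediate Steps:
F = 100 (F = -5 + (3*7)*5 = -5 + 21*5 = -5 + 105 = 100)
P(n, p) = 2*p*(n + p) (P(n, p) = (n + p)*(2*p) = 2*p*(n + p))
-150*F + P(O(-4), g(6)) = -150*100 + 2*6*(-2 + 6) = -15000 + 2*6*4 = -15000 + 48 = -14952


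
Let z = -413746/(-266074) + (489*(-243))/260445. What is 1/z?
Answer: 11549607155/12690216962 ≈ 0.91012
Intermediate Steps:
z = 12690216962/11549607155 (z = -413746*(-1/266074) - 118827*1/260445 = 206873/133037 - 39609/86815 = 12690216962/11549607155 ≈ 1.0988)
1/z = 1/(12690216962/11549607155) = 11549607155/12690216962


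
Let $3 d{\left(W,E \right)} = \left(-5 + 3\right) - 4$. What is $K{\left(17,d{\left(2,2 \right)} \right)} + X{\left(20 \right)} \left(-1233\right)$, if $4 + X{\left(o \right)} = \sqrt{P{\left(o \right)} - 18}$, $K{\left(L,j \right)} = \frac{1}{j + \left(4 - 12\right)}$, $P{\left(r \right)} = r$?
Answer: $\frac{49319}{10} - 1233 \sqrt{2} \approx 3188.2$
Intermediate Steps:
$d{\left(W,E \right)} = -2$ ($d{\left(W,E \right)} = \frac{\left(-5 + 3\right) - 4}{3} = \frac{-2 - 4}{3} = \frac{1}{3} \left(-6\right) = -2$)
$K{\left(L,j \right)} = \frac{1}{-8 + j}$ ($K{\left(L,j \right)} = \frac{1}{j + \left(4 - 12\right)} = \frac{1}{j - 8} = \frac{1}{-8 + j}$)
$X{\left(o \right)} = -4 + \sqrt{-18 + o}$ ($X{\left(o \right)} = -4 + \sqrt{o - 18} = -4 + \sqrt{-18 + o}$)
$K{\left(17,d{\left(2,2 \right)} \right)} + X{\left(20 \right)} \left(-1233\right) = \frac{1}{-8 - 2} + \left(-4 + \sqrt{-18 + 20}\right) \left(-1233\right) = \frac{1}{-10} + \left(-4 + \sqrt{2}\right) \left(-1233\right) = - \frac{1}{10} + \left(4932 - 1233 \sqrt{2}\right) = \frac{49319}{10} - 1233 \sqrt{2}$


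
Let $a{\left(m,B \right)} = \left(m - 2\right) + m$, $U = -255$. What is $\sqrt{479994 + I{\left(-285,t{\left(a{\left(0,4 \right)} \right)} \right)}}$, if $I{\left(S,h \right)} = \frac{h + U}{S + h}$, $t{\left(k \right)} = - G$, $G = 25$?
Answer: $\frac{\sqrt{461275102}}{31} \approx 692.82$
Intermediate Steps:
$a{\left(m,B \right)} = -2 + 2 m$ ($a{\left(m,B \right)} = \left(-2 + m\right) + m = -2 + 2 m$)
$t{\left(k \right)} = -25$ ($t{\left(k \right)} = \left(-1\right) 25 = -25$)
$I{\left(S,h \right)} = \frac{-255 + h}{S + h}$ ($I{\left(S,h \right)} = \frac{h - 255}{S + h} = \frac{-255 + h}{S + h}$)
$\sqrt{479994 + I{\left(-285,t{\left(a{\left(0,4 \right)} \right)} \right)}} = \sqrt{479994 + \frac{-255 - 25}{-285 - 25}} = \sqrt{479994 + \frac{1}{-310} \left(-280\right)} = \sqrt{479994 - - \frac{28}{31}} = \sqrt{479994 + \frac{28}{31}} = \sqrt{\frac{14879842}{31}} = \frac{\sqrt{461275102}}{31}$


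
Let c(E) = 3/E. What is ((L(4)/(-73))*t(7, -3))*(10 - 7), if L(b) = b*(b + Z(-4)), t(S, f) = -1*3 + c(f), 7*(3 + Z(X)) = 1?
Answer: 384/511 ≈ 0.75147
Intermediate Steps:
Z(X) = -20/7 (Z(X) = -3 + (1/7)*1 = -3 + 1/7 = -20/7)
t(S, f) = -3 + 3/f (t(S, f) = -1*3 + 3/f = -3 + 3/f)
L(b) = b*(-20/7 + b) (L(b) = b*(b - 20/7) = b*(-20/7 + b))
((L(4)/(-73))*t(7, -3))*(10 - 7) = ((((1/7)*4*(-20 + 7*4))/(-73))*(-3 + 3/(-3)))*(10 - 7) = ((((1/7)*4*(-20 + 28))*(-1/73))*(-3 + 3*(-1/3)))*3 = ((((1/7)*4*8)*(-1/73))*(-3 - 1))*3 = (((32/7)*(-1/73))*(-4))*3 = -32/511*(-4)*3 = (128/511)*3 = 384/511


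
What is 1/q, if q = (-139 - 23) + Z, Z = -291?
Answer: -1/453 ≈ -0.0022075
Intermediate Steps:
q = -453 (q = (-139 - 23) - 291 = -162 - 291 = -453)
1/q = 1/(-453) = -1/453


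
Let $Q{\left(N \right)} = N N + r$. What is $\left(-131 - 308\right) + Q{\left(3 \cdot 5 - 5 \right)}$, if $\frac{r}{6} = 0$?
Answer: $-339$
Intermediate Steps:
$r = 0$ ($r = 6 \cdot 0 = 0$)
$Q{\left(N \right)} = N^{2}$ ($Q{\left(N \right)} = N N + 0 = N^{2} + 0 = N^{2}$)
$\left(-131 - 308\right) + Q{\left(3 \cdot 5 - 5 \right)} = \left(-131 - 308\right) + \left(3 \cdot 5 - 5\right)^{2} = -439 + \left(15 - 5\right)^{2} = -439 + 10^{2} = -439 + 100 = -339$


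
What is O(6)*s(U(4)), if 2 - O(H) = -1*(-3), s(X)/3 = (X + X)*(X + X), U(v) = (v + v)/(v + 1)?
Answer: -768/25 ≈ -30.720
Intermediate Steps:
U(v) = 2*v/(1 + v) (U(v) = (2*v)/(1 + v) = 2*v/(1 + v))
s(X) = 12*X² (s(X) = 3*((X + X)*(X + X)) = 3*((2*X)*(2*X)) = 3*(4*X²) = 12*X²)
O(H) = -1 (O(H) = 2 - (-1)*(-3) = 2 - 1*3 = 2 - 3 = -1)
O(6)*s(U(4)) = -12*(2*4/(1 + 4))² = -12*(2*4/5)² = -12*(2*4*(⅕))² = -12*(8/5)² = -12*64/25 = -1*768/25 = -768/25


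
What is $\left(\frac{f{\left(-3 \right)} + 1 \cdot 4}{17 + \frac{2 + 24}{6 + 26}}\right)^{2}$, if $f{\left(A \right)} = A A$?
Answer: $\frac{43264}{81225} \approx 0.53264$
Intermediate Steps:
$f{\left(A \right)} = A^{2}$
$\left(\frac{f{\left(-3 \right)} + 1 \cdot 4}{17 + \frac{2 + 24}{6 + 26}}\right)^{2} = \left(\frac{\left(-3\right)^{2} + 1 \cdot 4}{17 + \frac{2 + 24}{6 + 26}}\right)^{2} = \left(\frac{9 + 4}{17 + \frac{26}{32}}\right)^{2} = \left(\frac{13}{17 + 26 \cdot \frac{1}{32}}\right)^{2} = \left(\frac{13}{17 + \frac{13}{16}}\right)^{2} = \left(\frac{13}{\frac{285}{16}}\right)^{2} = \left(13 \cdot \frac{16}{285}\right)^{2} = \left(\frac{208}{285}\right)^{2} = \frac{43264}{81225}$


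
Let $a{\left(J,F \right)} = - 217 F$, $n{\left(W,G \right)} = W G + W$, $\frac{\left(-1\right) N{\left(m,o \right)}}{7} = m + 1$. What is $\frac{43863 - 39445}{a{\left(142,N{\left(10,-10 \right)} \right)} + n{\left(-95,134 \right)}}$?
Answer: $\frac{2209}{1942} \approx 1.1375$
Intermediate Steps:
$N{\left(m,o \right)} = -7 - 7 m$ ($N{\left(m,o \right)} = - 7 \left(m + 1\right) = - 7 \left(1 + m\right) = -7 - 7 m$)
$n{\left(W,G \right)} = W + G W$ ($n{\left(W,G \right)} = G W + W = W + G W$)
$\frac{43863 - 39445}{a{\left(142,N{\left(10,-10 \right)} \right)} + n{\left(-95,134 \right)}} = \frac{43863 - 39445}{- 217 \left(-7 - 70\right) - 95 \left(1 + 134\right)} = \frac{4418}{- 217 \left(-7 - 70\right) - 12825} = \frac{4418}{\left(-217\right) \left(-77\right) - 12825} = \frac{4418}{16709 - 12825} = \frac{4418}{3884} = 4418 \cdot \frac{1}{3884} = \frac{2209}{1942}$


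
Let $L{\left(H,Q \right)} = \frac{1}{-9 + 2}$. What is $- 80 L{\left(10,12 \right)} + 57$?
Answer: $\frac{479}{7} \approx 68.429$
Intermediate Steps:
$L{\left(H,Q \right)} = - \frac{1}{7}$ ($L{\left(H,Q \right)} = \frac{1}{-7} = - \frac{1}{7}$)
$- 80 L{\left(10,12 \right)} + 57 = \left(-80\right) \left(- \frac{1}{7}\right) + 57 = \frac{80}{7} + 57 = \frac{479}{7}$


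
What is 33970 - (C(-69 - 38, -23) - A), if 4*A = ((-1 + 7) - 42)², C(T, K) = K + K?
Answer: 34340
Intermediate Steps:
C(T, K) = 2*K
A = 324 (A = ((-1 + 7) - 42)²/4 = (6 - 42)²/4 = (¼)*(-36)² = (¼)*1296 = 324)
33970 - (C(-69 - 38, -23) - A) = 33970 - (2*(-23) - 1*324) = 33970 - (-46 - 324) = 33970 - 1*(-370) = 33970 + 370 = 34340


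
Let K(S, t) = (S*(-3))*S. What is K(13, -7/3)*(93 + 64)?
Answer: -79599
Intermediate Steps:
K(S, t) = -3*S² (K(S, t) = (-3*S)*S = -3*S²)
K(13, -7/3)*(93 + 64) = (-3*13²)*(93 + 64) = -3*169*157 = -507*157 = -79599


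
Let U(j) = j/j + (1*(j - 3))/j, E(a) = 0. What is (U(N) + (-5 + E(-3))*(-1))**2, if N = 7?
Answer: 2116/49 ≈ 43.184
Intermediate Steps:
U(j) = 1 + (-3 + j)/j (U(j) = 1 + (1*(-3 + j))/j = 1 + (-3 + j)/j)
(U(N) + (-5 + E(-3))*(-1))**2 = ((2 - 3/7) + (-5 + 0)*(-1))**2 = ((2 - 3*1/7) - 5*(-1))**2 = ((2 - 3/7) + 5)**2 = (11/7 + 5)**2 = (46/7)**2 = 2116/49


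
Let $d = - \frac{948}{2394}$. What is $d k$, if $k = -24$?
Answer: $\frac{1264}{133} \approx 9.5038$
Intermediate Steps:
$d = - \frac{158}{399}$ ($d = \left(-948\right) \frac{1}{2394} = - \frac{158}{399} \approx -0.39599$)
$d k = \left(- \frac{158}{399}\right) \left(-24\right) = \frac{1264}{133}$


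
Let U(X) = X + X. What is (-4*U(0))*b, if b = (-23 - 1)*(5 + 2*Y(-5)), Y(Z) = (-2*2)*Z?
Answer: 0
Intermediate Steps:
Y(Z) = -4*Z
U(X) = 2*X
b = -1080 (b = (-23 - 1)*(5 + 2*(-4*(-5))) = -24*(5 + 2*20) = -24*(5 + 40) = -24*45 = -1080)
(-4*U(0))*b = -8*0*(-1080) = -4*0*(-1080) = 0*(-1080) = 0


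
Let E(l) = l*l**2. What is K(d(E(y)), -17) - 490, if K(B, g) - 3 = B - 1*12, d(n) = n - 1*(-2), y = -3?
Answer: -524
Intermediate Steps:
E(l) = l**3
d(n) = 2 + n (d(n) = n + 2 = 2 + n)
K(B, g) = -9 + B (K(B, g) = 3 + (B - 1*12) = 3 + (B - 12) = 3 + (-12 + B) = -9 + B)
K(d(E(y)), -17) - 490 = (-9 + (2 + (-3)**3)) - 490 = (-9 + (2 - 27)) - 490 = (-9 - 25) - 490 = -34 - 490 = -524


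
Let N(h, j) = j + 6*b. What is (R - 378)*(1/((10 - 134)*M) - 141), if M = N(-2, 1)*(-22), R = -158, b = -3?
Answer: 438114139/5797 ≈ 75576.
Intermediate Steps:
N(h, j) = -18 + j (N(h, j) = j + 6*(-3) = j - 18 = -18 + j)
M = 374 (M = (-18 + 1)*(-22) = -17*(-22) = 374)
(R - 378)*(1/((10 - 134)*M) - 141) = (-158 - 378)*(1/((10 - 134)*374) - 141) = -536*((1/374)/(-124) - 141) = -536*(-1/124*1/374 - 141) = -536*(-1/46376 - 141) = -536*(-6539017/46376) = 438114139/5797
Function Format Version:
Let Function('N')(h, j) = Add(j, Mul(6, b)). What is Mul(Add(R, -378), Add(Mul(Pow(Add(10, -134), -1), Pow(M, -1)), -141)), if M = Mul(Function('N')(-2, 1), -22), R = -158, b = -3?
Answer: Rational(438114139, 5797) ≈ 75576.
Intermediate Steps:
Function('N')(h, j) = Add(-18, j) (Function('N')(h, j) = Add(j, Mul(6, -3)) = Add(j, -18) = Add(-18, j))
M = 374 (M = Mul(Add(-18, 1), -22) = Mul(-17, -22) = 374)
Mul(Add(R, -378), Add(Mul(Pow(Add(10, -134), -1), Pow(M, -1)), -141)) = Mul(Add(-158, -378), Add(Mul(Pow(Add(10, -134), -1), Pow(374, -1)), -141)) = Mul(-536, Add(Mul(Pow(-124, -1), Rational(1, 374)), -141)) = Mul(-536, Add(Mul(Rational(-1, 124), Rational(1, 374)), -141)) = Mul(-536, Add(Rational(-1, 46376), -141)) = Mul(-536, Rational(-6539017, 46376)) = Rational(438114139, 5797)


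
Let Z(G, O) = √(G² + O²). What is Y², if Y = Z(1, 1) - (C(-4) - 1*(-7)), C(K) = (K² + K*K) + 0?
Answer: (39 - √2)² ≈ 1412.7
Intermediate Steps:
C(K) = 2*K² (C(K) = (K² + K²) + 0 = 2*K² + 0 = 2*K²)
Y = -39 + √2 (Y = √(1² + 1²) - (2*(-4)² - 1*(-7)) = √(1 + 1) - (2*16 + 7) = √2 - (32 + 7) = √2 - 1*39 = √2 - 39 = -39 + √2 ≈ -37.586)
Y² = (-39 + √2)²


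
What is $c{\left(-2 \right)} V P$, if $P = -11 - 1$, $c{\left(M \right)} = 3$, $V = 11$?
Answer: $-396$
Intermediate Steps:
$P = -12$ ($P = -11 - 1 = -12$)
$c{\left(-2 \right)} V P = 3 \cdot 11 \left(-12\right) = 33 \left(-12\right) = -396$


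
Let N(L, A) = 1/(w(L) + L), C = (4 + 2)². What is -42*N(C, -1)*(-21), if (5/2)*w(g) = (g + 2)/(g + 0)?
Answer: 39690/1639 ≈ 24.216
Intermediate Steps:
w(g) = 2*(2 + g)/(5*g) (w(g) = 2*((g + 2)/(g + 0))/5 = 2*((2 + g)/g)/5 = 2*(2 + g)/(5*g))
C = 36 (C = 6² = 36)
N(L, A) = 1/(L + 2*(2 + L)/(5*L)) (N(L, A) = 1/(2*(2 + L)/(5*L) + L) = 1/(L + 2*(2 + L)/(5*L)))
-42*N(C, -1)*(-21) = -210*36/(4 + 2*36 + 5*36²)*(-21) = -210*36/(4 + 72 + 5*1296)*(-21) = -210*36/(4 + 72 + 6480)*(-21) = -210*36/6556*(-21) = -42*45/1639*(-21) = -1890/1639*(-21) = 39690/1639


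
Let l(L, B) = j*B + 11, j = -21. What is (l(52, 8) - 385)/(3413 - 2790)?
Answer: -542/623 ≈ -0.86998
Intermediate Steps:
l(L, B) = 11 - 21*B (l(L, B) = -21*B + 11 = 11 - 21*B)
(l(52, 8) - 385)/(3413 - 2790) = ((11 - 21*8) - 385)/(3413 - 2790) = ((11 - 168) - 385)/623 = (-157 - 385)*(1/623) = -542*1/623 = -542/623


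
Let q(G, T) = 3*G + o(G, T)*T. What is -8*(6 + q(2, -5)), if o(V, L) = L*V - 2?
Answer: -576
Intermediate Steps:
o(V, L) = -2 + L*V
q(G, T) = 3*G + T*(-2 + G*T) (q(G, T) = 3*G + (-2 + T*G)*T = 3*G + (-2 + G*T)*T = 3*G + T*(-2 + G*T))
-8*(6 + q(2, -5)) = -8*(6 + (3*2 - 5*(-2 + 2*(-5)))) = -8*(6 + (6 - 5*(-2 - 10))) = -8*(6 + (6 - 5*(-12))) = -8*(6 + (6 + 60)) = -8*(6 + 66) = -8*72 = -576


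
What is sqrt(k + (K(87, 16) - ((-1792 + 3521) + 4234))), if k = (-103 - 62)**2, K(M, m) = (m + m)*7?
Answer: sqrt(21486) ≈ 146.58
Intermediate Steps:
K(M, m) = 14*m (K(M, m) = (2*m)*7 = 14*m)
k = 27225 (k = (-165)**2 = 27225)
sqrt(k + (K(87, 16) - ((-1792 + 3521) + 4234))) = sqrt(27225 + (14*16 - ((-1792 + 3521) + 4234))) = sqrt(27225 + (224 - (1729 + 4234))) = sqrt(27225 + (224 - 1*5963)) = sqrt(27225 + (224 - 5963)) = sqrt(27225 - 5739) = sqrt(21486)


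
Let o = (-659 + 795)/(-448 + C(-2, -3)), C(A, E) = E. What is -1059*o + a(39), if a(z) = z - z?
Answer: 144024/451 ≈ 319.34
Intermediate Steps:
a(z) = 0
o = -136/451 (o = (-659 + 795)/(-448 - 3) = 136/(-451) = 136*(-1/451) = -136/451 ≈ -0.30155)
-1059*o + a(39) = -1059*(-136/451) + 0 = 144024/451 + 0 = 144024/451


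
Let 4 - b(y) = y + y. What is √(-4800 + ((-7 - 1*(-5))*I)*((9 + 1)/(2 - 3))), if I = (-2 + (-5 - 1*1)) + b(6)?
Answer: 32*I*√5 ≈ 71.554*I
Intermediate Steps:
b(y) = 4 - 2*y (b(y) = 4 - (y + y) = 4 - 2*y)
I = -16 (I = (-2 + (-5 - 1*1)) + (4 - 2*6) = (-2 + (-5 - 1)) + (4 - 12) = (-2 - 6) - 8 = -8 - 8 = -16)
√(-4800 + ((-7 - 1*(-5))*I)*((9 + 1)/(2 - 3))) = √(-4800 + ((-7 - 1*(-5))*(-16))*((9 + 1)/(2 - 3))) = √(-4800 + ((-7 + 5)*(-16))*(10/(-1))) = √(-4800 + (-2*(-16))*(10*(-1))) = √(-4800 + 32*(-10)) = √(-4800 - 320) = √(-5120) = 32*I*√5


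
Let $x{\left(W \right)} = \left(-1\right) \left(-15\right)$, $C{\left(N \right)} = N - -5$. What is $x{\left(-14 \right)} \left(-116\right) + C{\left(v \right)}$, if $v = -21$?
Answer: $-1756$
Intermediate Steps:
$C{\left(N \right)} = 5 + N$ ($C{\left(N \right)} = N + 5 = 5 + N$)
$x{\left(W \right)} = 15$
$x{\left(-14 \right)} \left(-116\right) + C{\left(v \right)} = 15 \left(-116\right) + \left(5 - 21\right) = -1740 - 16 = -1756$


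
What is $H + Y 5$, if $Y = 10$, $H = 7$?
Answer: $57$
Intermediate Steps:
$H + Y 5 = 7 + 10 \cdot 5 = 7 + 50 = 57$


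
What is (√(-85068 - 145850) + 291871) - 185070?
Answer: 106801 + I*√230918 ≈ 1.068e+5 + 480.54*I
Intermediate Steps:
(√(-85068 - 145850) + 291871) - 185070 = (√(-230918) + 291871) - 185070 = (I*√230918 + 291871) - 185070 = (291871 + I*√230918) - 185070 = 106801 + I*√230918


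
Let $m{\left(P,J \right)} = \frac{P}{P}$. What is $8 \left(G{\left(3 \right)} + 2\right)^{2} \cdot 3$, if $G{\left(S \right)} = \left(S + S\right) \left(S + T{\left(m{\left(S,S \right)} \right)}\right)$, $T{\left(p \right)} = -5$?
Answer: $2400$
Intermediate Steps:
$m{\left(P,J \right)} = 1$
$G{\left(S \right)} = 2 S \left(-5 + S\right)$ ($G{\left(S \right)} = \left(S + S\right) \left(S - 5\right) = 2 S \left(-5 + S\right)$)
$8 \left(G{\left(3 \right)} + 2\right)^{2} \cdot 3 = 8 \left(2 \cdot 3 \left(-5 + 3\right) + 2\right)^{2} \cdot 3 = 8 \left(2 \cdot 3 \left(-2\right) + 2\right)^{2} \cdot 3 = 8 \left(-12 + 2\right)^{2} \cdot 3 = 8 \left(-10\right)^{2} \cdot 3 = 8 \cdot 100 \cdot 3 = 800 \cdot 3 = 2400$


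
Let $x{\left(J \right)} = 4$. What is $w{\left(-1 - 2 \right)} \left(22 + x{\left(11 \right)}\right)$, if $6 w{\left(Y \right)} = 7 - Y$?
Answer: $\frac{130}{3} \approx 43.333$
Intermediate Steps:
$w{\left(Y \right)} = \frac{7}{6} - \frac{Y}{6}$ ($w{\left(Y \right)} = \frac{7 - Y}{6} = \frac{7}{6} - \frac{Y}{6}$)
$w{\left(-1 - 2 \right)} \left(22 + x{\left(11 \right)}\right) = \left(\frac{7}{6} - \frac{-1 - 2}{6}\right) \left(22 + 4\right) = \left(\frac{7}{6} - \frac{-1 - 2}{6}\right) 26 = \left(\frac{7}{6} - - \frac{1}{2}\right) 26 = \left(\frac{7}{6} + \frac{1}{2}\right) 26 = \frac{5}{3} \cdot 26 = \frac{130}{3}$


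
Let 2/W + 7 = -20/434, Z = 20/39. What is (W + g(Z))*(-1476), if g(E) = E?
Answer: -6717768/19877 ≈ -337.97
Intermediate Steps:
Z = 20/39 (Z = 20*(1/39) = 20/39 ≈ 0.51282)
W = -434/1529 (W = 2/(-7 - 20/434) = 2/(-7 - 20*1/434) = 2/(-7 - 10/217) = 2/(-1529/217) = 2*(-217/1529) = -434/1529 ≈ -0.28385)
(W + g(Z))*(-1476) = (-434/1529 + 20/39)*(-1476) = (13654/59631)*(-1476) = -6717768/19877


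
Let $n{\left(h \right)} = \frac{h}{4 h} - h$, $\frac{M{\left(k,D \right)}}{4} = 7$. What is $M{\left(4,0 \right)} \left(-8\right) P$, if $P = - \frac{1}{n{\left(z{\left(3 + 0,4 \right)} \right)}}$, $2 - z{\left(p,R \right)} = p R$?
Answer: $\frac{896}{41} \approx 21.854$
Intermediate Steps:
$M{\left(k,D \right)} = 28$ ($M{\left(k,D \right)} = 4 \cdot 7 = 28$)
$z{\left(p,R \right)} = 2 - R p$ ($z{\left(p,R \right)} = 2 - p R = 2 - R p$)
$n{\left(h \right)} = \frac{1}{4} - h$ ($n{\left(h \right)} = h \frac{1}{4 h} - h = \frac{1}{4} - h$)
$P = - \frac{4}{41}$ ($P = - \frac{1}{\frac{1}{4} - \left(2 - 4 \left(3 + 0\right)\right)} = - \frac{1}{\frac{1}{4} - \left(2 - 4 \cdot 3\right)} = - \frac{1}{\frac{1}{4} - \left(2 - 12\right)} = - \frac{1}{\frac{1}{4} - -10} = - \frac{1}{\frac{1}{4} + 10} = - \frac{1}{\frac{41}{4}} = \left(-1\right) \frac{4}{41} = - \frac{4}{41} \approx -0.097561$)
$M{\left(4,0 \right)} \left(-8\right) P = 28 \left(-8\right) \left(- \frac{4}{41}\right) = \left(-224\right) \left(- \frac{4}{41}\right) = \frac{896}{41}$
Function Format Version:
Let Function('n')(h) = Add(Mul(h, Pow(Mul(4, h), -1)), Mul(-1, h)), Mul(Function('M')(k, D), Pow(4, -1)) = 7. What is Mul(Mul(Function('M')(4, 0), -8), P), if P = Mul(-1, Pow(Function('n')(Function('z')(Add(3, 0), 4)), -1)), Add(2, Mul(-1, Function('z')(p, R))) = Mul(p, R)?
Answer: Rational(896, 41) ≈ 21.854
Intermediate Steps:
Function('M')(k, D) = 28 (Function('M')(k, D) = Mul(4, 7) = 28)
Function('z')(p, R) = Add(2, Mul(-1, R, p)) (Function('z')(p, R) = Add(2, Mul(-1, Mul(p, R))) = Add(2, Mul(-1, Mul(R, p))) = Add(2, Mul(-1, R, p)))
Function('n')(h) = Add(Rational(1, 4), Mul(-1, h)) (Function('n')(h) = Add(Mul(h, Mul(Rational(1, 4), Pow(h, -1))), Mul(-1, h)) = Add(Rational(1, 4), Mul(-1, h)))
P = Rational(-4, 41) (P = Mul(-1, Pow(Add(Rational(1, 4), Mul(-1, Add(2, Mul(-1, 4, Add(3, 0))))), -1)) = Mul(-1, Pow(Add(Rational(1, 4), Mul(-1, Add(2, Mul(-1, 4, 3)))), -1)) = Mul(-1, Pow(Add(Rational(1, 4), Mul(-1, Add(2, -12))), -1)) = Mul(-1, Pow(Add(Rational(1, 4), Mul(-1, -10)), -1)) = Mul(-1, Pow(Add(Rational(1, 4), 10), -1)) = Mul(-1, Pow(Rational(41, 4), -1)) = Mul(-1, Rational(4, 41)) = Rational(-4, 41) ≈ -0.097561)
Mul(Mul(Function('M')(4, 0), -8), P) = Mul(Mul(28, -8), Rational(-4, 41)) = Mul(-224, Rational(-4, 41)) = Rational(896, 41)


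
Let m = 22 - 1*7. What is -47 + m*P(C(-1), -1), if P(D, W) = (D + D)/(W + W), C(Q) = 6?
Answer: -137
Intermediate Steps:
m = 15 (m = 22 - 7 = 15)
P(D, W) = D/W (P(D, W) = (2*D)/((2*W)) = (2*D)*(1/(2*W)) = D/W)
-47 + m*P(C(-1), -1) = -47 + 15*(6/(-1)) = -47 + 15*(6*(-1)) = -47 + 15*(-6) = -47 - 90 = -137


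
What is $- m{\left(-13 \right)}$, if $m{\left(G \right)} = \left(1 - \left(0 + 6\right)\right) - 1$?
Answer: $6$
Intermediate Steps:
$m{\left(G \right)} = -6$ ($m{\left(G \right)} = \left(1 - 6\right) - 1 = -5 - 1 = -6$)
$- m{\left(-13 \right)} = \left(-1\right) \left(-6\right) = 6$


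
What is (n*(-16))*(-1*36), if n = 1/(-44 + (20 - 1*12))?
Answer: -16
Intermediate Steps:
n = -1/36 (n = 1/(-44 + (20 - 12)) = 1/(-44 + 8) = 1/(-36) = -1/36 ≈ -0.027778)
(n*(-16))*(-1*36) = (-1/36*(-16))*(-1*36) = (4/9)*(-36) = -16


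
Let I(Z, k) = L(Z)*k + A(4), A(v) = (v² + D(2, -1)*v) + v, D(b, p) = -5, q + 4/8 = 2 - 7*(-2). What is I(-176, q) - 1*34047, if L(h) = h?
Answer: -36775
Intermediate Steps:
q = 31/2 (q = -½ + (2 - 7*(-2)) = -½ + (2 + 14) = -½ + 16 = 31/2 ≈ 15.500)
A(v) = v² - 4*v (A(v) = (v² - 5*v) + v = v² - 4*v)
I(Z, k) = Z*k (I(Z, k) = Z*k + 4*(-4 + 4) = Z*k + 4*0 = Z*k + 0 = Z*k)
I(-176, q) - 1*34047 = -176*31/2 - 1*34047 = -2728 - 34047 = -36775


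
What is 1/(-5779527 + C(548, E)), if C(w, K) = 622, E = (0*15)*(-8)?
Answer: -1/5778905 ≈ -1.7304e-7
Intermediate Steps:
E = 0 (E = 0*(-8) = 0)
1/(-5779527 + C(548, E)) = 1/(-5779527 + 622) = 1/(-5778905) = -1/5778905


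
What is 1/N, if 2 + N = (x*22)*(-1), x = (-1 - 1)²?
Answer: -1/90 ≈ -0.011111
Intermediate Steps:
x = 4 (x = (-2)² = 4)
N = -90 (N = -2 + (4*22)*(-1) = -2 + 88*(-1) = -2 - 88 = -90)
1/N = 1/(-90) = -1/90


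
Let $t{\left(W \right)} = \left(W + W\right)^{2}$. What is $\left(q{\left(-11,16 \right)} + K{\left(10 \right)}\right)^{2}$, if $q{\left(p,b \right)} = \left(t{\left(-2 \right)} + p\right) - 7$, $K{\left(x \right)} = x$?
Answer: $64$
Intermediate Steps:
$t{\left(W \right)} = 4 W^{2}$ ($t{\left(W \right)} = \left(2 W\right)^{2} = 4 W^{2}$)
$q{\left(p,b \right)} = 9 + p$ ($q{\left(p,b \right)} = \left(4 \left(-2\right)^{2} + p\right) - 7 = \left(4 \cdot 4 + p\right) - 7 = \left(16 + p\right) - 7 = 9 + p$)
$\left(q{\left(-11,16 \right)} + K{\left(10 \right)}\right)^{2} = \left(\left(9 - 11\right) + 10\right)^{2} = \left(-2 + 10\right)^{2} = 8^{2} = 64$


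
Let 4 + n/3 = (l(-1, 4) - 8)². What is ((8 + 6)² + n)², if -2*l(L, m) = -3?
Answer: 1545049/16 ≈ 96566.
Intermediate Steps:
l(L, m) = 3/2 (l(L, m) = -½*(-3) = 3/2)
n = 459/4 (n = -12 + 3*(3/2 - 8)² = -12 + 3*(-13/2)² = -12 + 3*(169/4) = -12 + 507/4 = 459/4 ≈ 114.75)
((8 + 6)² + n)² = ((8 + 6)² + 459/4)² = (14² + 459/4)² = (196 + 459/4)² = (1243/4)² = 1545049/16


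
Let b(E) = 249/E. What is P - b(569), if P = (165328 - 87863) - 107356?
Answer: -17008228/569 ≈ -29891.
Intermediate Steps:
P = -29891 (P = 77465 - 107356 = -29891)
P - b(569) = -29891 - 249/569 = -17008228/569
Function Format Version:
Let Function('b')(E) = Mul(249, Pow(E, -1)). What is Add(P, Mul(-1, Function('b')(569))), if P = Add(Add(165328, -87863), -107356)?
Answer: Rational(-17008228, 569) ≈ -29891.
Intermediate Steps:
P = -29891 (P = Add(77465, -107356) = -29891)
Add(P, Mul(-1, Function('b')(569))) = Add(-29891, Mul(-1, Mul(249, Pow(569, -1)))) = Add(-29891, Mul(-1, Mul(249, Rational(1, 569)))) = Add(-29891, Mul(-1, Rational(249, 569))) = Add(-29891, Rational(-249, 569)) = Rational(-17008228, 569)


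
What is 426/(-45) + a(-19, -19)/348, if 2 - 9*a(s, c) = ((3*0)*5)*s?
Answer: -74119/7830 ≈ -9.4660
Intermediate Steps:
a(s, c) = 2/9 (a(s, c) = 2/9 - (3*0)*5*s/9 = 2/9 - 0*5*s/9 = 2/9 - 0*s = 2/9 - 1/9*0 = 2/9 + 0 = 2/9)
426/(-45) + a(-19, -19)/348 = 426/(-45) + (2/9)/348 = 426*(-1/45) + (2/9)*(1/348) = -142/15 + 1/1566 = -74119/7830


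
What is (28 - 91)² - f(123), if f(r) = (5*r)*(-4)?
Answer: 6429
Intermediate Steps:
f(r) = -20*r
(28 - 91)² - f(123) = (28 - 91)² - (-20)*123 = (-63)² - 1*(-2460) = 3969 + 2460 = 6429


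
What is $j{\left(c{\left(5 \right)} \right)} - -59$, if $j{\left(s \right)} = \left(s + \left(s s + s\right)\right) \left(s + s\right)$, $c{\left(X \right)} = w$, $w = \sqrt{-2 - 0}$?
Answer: $51 - 4 i \sqrt{2} \approx 51.0 - 5.6569 i$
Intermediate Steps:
$w = i \sqrt{2}$ ($w = \sqrt{-2 + 0} = \sqrt{-2} = i \sqrt{2} \approx 1.4142 i$)
$c{\left(X \right)} = i \sqrt{2}$
$j{\left(s \right)} = 2 s \left(s^{2} + 2 s\right)$ ($j{\left(s \right)} = \left(s + \left(s^{2} + s\right)\right) 2 s = \left(s + \left(s + s^{2}\right)\right) 2 s = \left(s^{2} + 2 s\right) 2 s = 2 s \left(s^{2} + 2 s\right)$)
$j{\left(c{\left(5 \right)} \right)} - -59 = 2 \left(i \sqrt{2}\right)^{2} \left(2 + i \sqrt{2}\right) - -59 = 2 \left(-2\right) \left(2 + i \sqrt{2}\right) + 59 = \left(-8 - 4 i \sqrt{2}\right) + 59 = 51 - 4 i \sqrt{2}$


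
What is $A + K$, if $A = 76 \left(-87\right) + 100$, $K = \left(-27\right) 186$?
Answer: $-11534$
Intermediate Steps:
$K = -5022$
$A = -6512$ ($A = -6612 + 100 = -6512$)
$A + K = -6512 - 5022 = -11534$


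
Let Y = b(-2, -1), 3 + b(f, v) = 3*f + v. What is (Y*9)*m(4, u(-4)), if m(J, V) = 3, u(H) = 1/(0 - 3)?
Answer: -270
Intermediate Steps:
u(H) = -⅓ (u(H) = 1/(-3) = -⅓)
b(f, v) = -3 + v + 3*f (b(f, v) = -3 + (3*f + v) = -3 + (v + 3*f) = -3 + v + 3*f)
Y = -10 (Y = -3 - 1 + 3*(-2) = -3 - 1 - 6 = -10)
(Y*9)*m(4, u(-4)) = -10*9*3 = -90*3 = -270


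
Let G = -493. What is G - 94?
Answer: -587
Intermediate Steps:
G - 94 = -493 - 94 = -587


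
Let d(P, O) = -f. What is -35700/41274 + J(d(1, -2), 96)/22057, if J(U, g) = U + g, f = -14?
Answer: -130482460/151730103 ≈ -0.85996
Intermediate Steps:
d(P, O) = 14 (d(P, O) = -1*(-14) = 14)
-35700/41274 + J(d(1, -2), 96)/22057 = -35700/41274 + (14 + 96)/22057 = -35700*1/41274 + 110*(1/22057) = -5950/6879 + 110/22057 = -130482460/151730103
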